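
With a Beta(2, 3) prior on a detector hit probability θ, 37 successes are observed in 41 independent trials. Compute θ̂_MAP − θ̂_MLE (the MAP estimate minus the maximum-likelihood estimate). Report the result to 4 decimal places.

MAP − MLE = -0.0388

Posterior is Beta(39, 7); MAP = (39−1)/(46−2) = 38/44 ≈ 0.86364.
MLE ignores the prior: θ̂_MLE = k/n = 37/41 ≈ 0.90244.
Difference = 38/44 − 37/41 = -35/902 ≈ -0.0388.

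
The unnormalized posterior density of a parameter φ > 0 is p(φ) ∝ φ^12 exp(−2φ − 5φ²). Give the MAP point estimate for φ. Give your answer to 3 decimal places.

ℓ'(φ) = 12/φ − 2 − 10φ. Setting this to zero and multiplying by φ: 10φ² + 2φ − 12 = 0.
φ = (−2 + √(2² + 4·10·12)) / (2·10) = (−2 + √484) / 20 = (−2 + 22)/20 = 1.
ℓ''(φ) = −12/φ² − 10 < 0, confirming a maximum.

φ̂_MAP = 1.000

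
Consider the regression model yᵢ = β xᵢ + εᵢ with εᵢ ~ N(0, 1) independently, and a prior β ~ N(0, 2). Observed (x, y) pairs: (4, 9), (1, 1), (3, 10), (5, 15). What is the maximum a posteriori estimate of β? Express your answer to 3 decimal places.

log p(β | y) = −Σ(yᵢ − βxᵢ)²/(2·1) − β²/(2·2) + const.
Setting the derivative to zero: Σxᵢ(yᵢ − βxᵢ)/1 − β/2 = 0, so β = Σxᵢyᵢ / (Σxᵢ² + σ²/τ²).
Σxᵢyᵢ = 4·9 + 1·1 + 3·10 + 5·15 = 142; Σxᵢ² = 51; σ²/τ² = 0.5.
β̂_MAP = 142 / (51 + 0.5) = 142/51.5 ≈ 2.757.

β̂_MAP = 2.757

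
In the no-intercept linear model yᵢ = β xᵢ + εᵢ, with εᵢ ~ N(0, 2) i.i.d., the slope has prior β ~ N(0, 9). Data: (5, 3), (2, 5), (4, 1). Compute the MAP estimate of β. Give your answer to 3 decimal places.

log p(β | y) = −Σ(yᵢ − βxᵢ)²/(2·2) − β²/(2·9) + const.
Setting the derivative to zero: Σxᵢ(yᵢ − βxᵢ)/2 − β/9 = 0, so β = Σxᵢyᵢ / (Σxᵢ² + σ²/τ²).
Σxᵢyᵢ = 5·3 + 2·5 + 4·1 = 29; Σxᵢ² = 45; σ²/τ² = 2/9.
β̂_MAP = 29 / (45 + 2/9) = 29/(407/9) = 261/407 ≈ 0.641.

β̂_MAP = 0.641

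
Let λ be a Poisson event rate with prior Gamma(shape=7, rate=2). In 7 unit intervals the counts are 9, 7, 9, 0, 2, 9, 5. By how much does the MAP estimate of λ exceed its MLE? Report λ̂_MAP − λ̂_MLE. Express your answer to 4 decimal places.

MAP − MLE = -0.6349

Σxᵢ = 41. Posterior is Gamma(48, 9); MAP = (48−1)/9 = 47/9 ≈ 5.22222.
MLE = x̄ = 41/7 ≈ 5.85714.
Difference = 47/9 − 41/7 = -40/63 ≈ -0.6349.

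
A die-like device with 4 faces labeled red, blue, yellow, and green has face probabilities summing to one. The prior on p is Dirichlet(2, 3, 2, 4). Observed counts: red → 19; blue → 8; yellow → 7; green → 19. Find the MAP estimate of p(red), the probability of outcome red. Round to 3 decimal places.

The posterior is Dirichlet(αᵢ + nᵢ) = Dirichlet(21, 11, 9, 23).
For a Dirichlet(a₁,…,a_K) with all aᵢ > 1, the mode has j-th component (aⱼ − 1)/(Σaᵢ − K).
Here Σaᵢ = 64 and K = 4, so p(red) = (21 − 1)/(64 − 4) = 20/60 ≈ 0.333.

MAP estimate of p(red) = 0.333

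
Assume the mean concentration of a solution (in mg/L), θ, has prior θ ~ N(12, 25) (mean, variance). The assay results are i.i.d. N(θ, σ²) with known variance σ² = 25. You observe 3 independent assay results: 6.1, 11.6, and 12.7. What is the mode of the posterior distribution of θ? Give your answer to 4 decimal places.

n = 3; x̄ = (6.1 + 11.6 + 12.7)/3 = 30.4/3 = 152/15 ≈ 10.1333.
For a Normal prior and Normal likelihood with known variance, the posterior is Normal; its mode equals its mean, the precision-weighted average.
Prior precision 1/σ₀² = 1/25 = 0.04; data precision n/σ² = 3/25 = 0.12.
θ̂ = (0.04·12 + 0.12·(152/15)) / (0.04 + 0.12) = 1.696/0.16 = 10.6000.

θ̂_MAP = 10.6000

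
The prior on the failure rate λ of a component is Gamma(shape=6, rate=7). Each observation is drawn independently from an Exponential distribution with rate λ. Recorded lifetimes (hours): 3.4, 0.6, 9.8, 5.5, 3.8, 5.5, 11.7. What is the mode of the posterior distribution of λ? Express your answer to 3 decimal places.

λ̂_MAP = 0.254

The Exponential(rate=λ) likelihood is ∝ λ^n e^(−λΣtᵢ). Here n = 7 and Σtᵢ = 3.4 + 0.6 + 9.8 + 5.5 + 3.8 + 5.5 + 11.7 = 40.3.
Posterior ∝ λ^5e^(−7λ) · λ^7e^(−40.3λ) = λ^12e^(−47.3λ), i.e. Gamma(13, 47.3).
Mode = (a−1)/b = 12/47.3 ≈ 0.254.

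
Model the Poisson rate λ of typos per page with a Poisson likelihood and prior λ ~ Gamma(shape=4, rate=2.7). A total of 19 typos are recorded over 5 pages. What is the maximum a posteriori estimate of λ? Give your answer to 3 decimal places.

λ̂_MAP = 2.857

Σxᵢ = 19, n = 5.
Posterior ∝ λ^3e^(−2.7λ) · λ^19e^(−5λ) = λ^22e^(−7.7λ), i.e. Gamma(shape=23, rate=7.7).
The mode of a Gamma(a, b) with a ≥ 1 (shape–rate) is (a−1)/b = 22/7.7 ≈ 2.857.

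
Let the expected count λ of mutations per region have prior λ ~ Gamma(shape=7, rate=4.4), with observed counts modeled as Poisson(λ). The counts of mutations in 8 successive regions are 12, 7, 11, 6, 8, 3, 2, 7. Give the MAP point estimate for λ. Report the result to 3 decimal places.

λ̂_MAP = 5.000

Σxᵢ = 12+7+11+6+8+3+2+7 = 56, with n = 8.
Posterior ∝ λ^6e^(−4.4λ) · λ^56e^(−8λ) = λ^62e^(−12.4λ), i.e. Gamma(shape=63, rate=12.4).
The mode of a Gamma(a, b) with a ≥ 1 (shape–rate) is (a−1)/b = 62/12.4 ≈ 5.000.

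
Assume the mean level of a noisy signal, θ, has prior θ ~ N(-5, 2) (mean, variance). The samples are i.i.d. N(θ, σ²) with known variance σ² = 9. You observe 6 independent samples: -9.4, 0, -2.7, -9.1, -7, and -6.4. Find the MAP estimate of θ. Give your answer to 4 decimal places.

n = 6; x̄ = ((-9.4) + 0 + (-2.7) + (-9.1) + (-7) + (-6.4))/6 = -34.6/6 = -173/30 ≈ -5.7667.
For a Normal prior and Normal likelihood with known variance, the posterior is Normal; its mode equals its mean, the precision-weighted average.
Prior precision 1/σ₀² = 1/2 = 0.5; data precision n/σ² = 6/9 = 2/3.
θ̂ = (0.5·(-5) + (2/3)·(-173/30)) / (0.5 + 2/3) = (-571/90)/(7/6) = -571/105 ≈ -5.4381.

θ̂_MAP = -5.4381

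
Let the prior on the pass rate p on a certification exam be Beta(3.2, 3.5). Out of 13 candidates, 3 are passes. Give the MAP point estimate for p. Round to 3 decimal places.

Prior: Beta(3.2, 3.5).
Data: 3 successes in 13 trials. The binomial likelihood contributes p^3(1−p)^10, so the posterior is Beta(3.2+3, 3.5+10) = Beta(6.2, 13.5).
For Beta(a, b) with a, b > 1 the mode is (a−1)/(a+b−2) = 5.2/17.7 ≈ 0.294.

p̂_MAP = 0.294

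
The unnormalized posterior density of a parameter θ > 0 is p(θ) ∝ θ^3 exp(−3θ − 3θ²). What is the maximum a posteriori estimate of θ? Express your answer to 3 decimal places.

ℓ'(θ) = 3/θ − 3 − 6θ. Setting this to zero and multiplying by θ: 6θ² + 3θ − 3 = 0.
θ = (−3 + √(3² + 4·6·3)) / (2·6) = (−3 + √81) / 12 = (−3 + 9)/12 = 1/2.
ℓ''(θ) = −3/θ² − 6 < 0, confirming a maximum.

θ̂_MAP = 0.500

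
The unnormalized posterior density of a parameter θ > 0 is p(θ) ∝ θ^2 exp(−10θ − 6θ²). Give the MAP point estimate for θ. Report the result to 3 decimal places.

ℓ'(θ) = 2/θ − 10 − 12θ. Setting this to zero and multiplying by θ: 12θ² + 10θ − 2 = 0.
θ = (−10 + √(10² + 4·12·2)) / (2·12) = (−10 + √196) / 24 = (−10 + 14)/24 = 1/6.
ℓ''(θ) = −2/θ² − 12 < 0, confirming a maximum.

θ̂_MAP = 0.167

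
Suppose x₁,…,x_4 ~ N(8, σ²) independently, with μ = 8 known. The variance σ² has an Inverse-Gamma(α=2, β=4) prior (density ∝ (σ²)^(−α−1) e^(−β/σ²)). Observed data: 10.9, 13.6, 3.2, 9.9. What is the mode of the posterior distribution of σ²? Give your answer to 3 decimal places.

σ̂²_MAP = 7.442

Sum of squared deviations about the known mean: SS = (10.9−8)² + (13.6−8)² + (3.2−8)² + (9.9−8)² = 66.42.
The Normal likelihood contributes (σ²)^(−n/2) exp(−SS/(2σ²)), so the posterior is Inverse-Gamma(α + n/2, β + SS/2) = Inverse-Gamma(4, 37.21).
The mode of Inverse-Gamma(a, b) is b/(a+1) = 37.21/5 ≈ 7.442.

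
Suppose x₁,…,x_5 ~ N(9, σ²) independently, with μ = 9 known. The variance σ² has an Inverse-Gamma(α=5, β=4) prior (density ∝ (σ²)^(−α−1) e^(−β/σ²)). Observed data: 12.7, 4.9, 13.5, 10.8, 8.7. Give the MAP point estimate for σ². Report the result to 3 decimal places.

σ̂²_MAP = 3.652

Sum of squared deviations about the known mean: SS = (12.7−9)² + (4.9−9)² + (13.5−9)² + (10.8−9)² + (8.7−9)² = 54.08.
The Normal likelihood contributes (σ²)^(−n/2) exp(−SS/(2σ²)), so the posterior is Inverse-Gamma(α + n/2, β + SS/2) = Inverse-Gamma(7.5, 31.04).
The mode of Inverse-Gamma(a, b) is b/(a+1) = 31.04/8.5 ≈ 3.652.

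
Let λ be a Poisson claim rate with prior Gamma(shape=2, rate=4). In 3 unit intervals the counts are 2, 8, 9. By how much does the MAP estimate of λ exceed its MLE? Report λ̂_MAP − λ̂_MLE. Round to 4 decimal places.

Σxᵢ = 19. Posterior is Gamma(21, 7); MAP = (21−1)/7 = 20/7 ≈ 2.85714.
MLE = x̄ = 19/3 ≈ 6.33333.
Difference = 20/7 − 19/3 = -73/21 ≈ -3.4762.

MAP − MLE = -3.4762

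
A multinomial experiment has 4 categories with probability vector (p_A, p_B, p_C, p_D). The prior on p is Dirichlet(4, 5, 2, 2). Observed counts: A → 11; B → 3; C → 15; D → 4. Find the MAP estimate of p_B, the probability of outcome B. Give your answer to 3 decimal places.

The posterior is Dirichlet(αᵢ + nᵢ) = Dirichlet(15, 8, 17, 6).
For a Dirichlet(a₁,…,a_K) with all aᵢ > 1, the mode has j-th component (aⱼ − 1)/(Σaᵢ − K).
Here Σaᵢ = 46 and K = 4, so p_B = (8 − 1)/(46 − 4) = 7/42 ≈ 0.167.

MAP estimate of p_B = 0.167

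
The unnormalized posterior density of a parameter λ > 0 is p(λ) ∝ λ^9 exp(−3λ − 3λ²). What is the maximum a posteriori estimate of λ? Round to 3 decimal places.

λ̂_MAP = 1.000

ℓ'(λ) = 9/λ − 3 − 6λ. Setting this to zero and multiplying by λ: 6λ² + 3λ − 9 = 0.
λ = (−3 + √(3² + 4·6·9)) / (2·6) = (−3 + √225) / 12 = (−3 + 15)/12 = 1.
ℓ''(λ) = −9/λ² − 6 < 0, confirming a maximum.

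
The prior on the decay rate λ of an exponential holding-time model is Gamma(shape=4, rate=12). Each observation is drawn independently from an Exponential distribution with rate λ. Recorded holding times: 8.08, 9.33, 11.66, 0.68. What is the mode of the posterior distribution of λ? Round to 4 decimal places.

λ̂_MAP = 0.1677

The Exponential(rate=λ) likelihood is ∝ λ^n e^(−λΣtᵢ). Here n = 4 and Σtᵢ = 8.08 + 9.33 + 11.66 + 0.68 = 29.75.
Posterior ∝ λ^3e^(−12λ) · λ^4e^(−29.75λ) = λ^7e^(−41.75λ), i.e. Gamma(8, 41.75).
Mode = (a−1)/b = 7/41.75 ≈ 0.1677.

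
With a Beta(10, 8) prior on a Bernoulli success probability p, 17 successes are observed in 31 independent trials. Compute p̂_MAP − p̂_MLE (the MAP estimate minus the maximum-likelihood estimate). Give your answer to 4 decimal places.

Posterior is Beta(27, 22); MAP = (27−1)/(49−2) = 26/47 ≈ 0.55319.
MLE ignores the prior: p̂_MLE = k/n = 17/31 ≈ 0.54839.
Difference = 26/47 − 17/31 = 7/1457 ≈ 0.0048.

MAP − MLE = 0.0048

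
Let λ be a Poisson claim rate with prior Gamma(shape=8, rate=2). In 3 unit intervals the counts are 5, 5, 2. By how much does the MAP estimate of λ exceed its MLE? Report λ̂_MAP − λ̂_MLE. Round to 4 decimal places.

Σxᵢ = 12. Posterior is Gamma(20, 5); MAP = (20−1)/5 = 19/5 ≈ 3.80000.
MLE = x̄ = 12/3 ≈ 4.00000.
Difference = 19/5 − 12/3 = -1/5 ≈ -0.2000.

MAP − MLE = -0.2000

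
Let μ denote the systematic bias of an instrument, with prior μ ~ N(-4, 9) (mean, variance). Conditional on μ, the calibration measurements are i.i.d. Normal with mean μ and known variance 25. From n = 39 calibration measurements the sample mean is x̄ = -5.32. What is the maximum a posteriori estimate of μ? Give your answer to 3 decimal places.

n = 39, x̄ = -5.32.
For a Normal prior and Normal likelihood with known variance, the posterior is Normal; its mode equals its mean, the precision-weighted average.
Prior precision 1/σ₀² = 1/9; data precision n/σ² = 39/25 = 1.56.
μ̂ = ((1/9)·(-4) + 1.56·(-5.32)) / (1/9 + 1.56) = (-49183/5625)/(376/225) = -49183/9400 ≈ -5.232.

μ̂_MAP = -5.232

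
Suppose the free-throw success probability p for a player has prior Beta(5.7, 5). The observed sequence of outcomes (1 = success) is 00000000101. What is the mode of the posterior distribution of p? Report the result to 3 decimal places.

p̂_MAP = 0.340

Prior: Beta(5.7, 5).
Data: 2 successes in 11 trials (from the sequence). The binomial likelihood contributes p^2(1−p)^9, so the posterior is Beta(5.7+2, 5+9) = Beta(7.7, 14).
For Beta(a, b) with a, b > 1 the mode is (a−1)/(a+b−2) = 6.7/19.7 ≈ 0.340.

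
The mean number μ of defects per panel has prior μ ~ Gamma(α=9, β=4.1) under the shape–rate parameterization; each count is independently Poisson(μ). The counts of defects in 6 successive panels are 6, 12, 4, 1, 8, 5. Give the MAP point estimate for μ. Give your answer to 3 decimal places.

μ̂_MAP = 4.356

Σxᵢ = 6+12+4+1+8+5 = 36, with n = 6.
Posterior ∝ μ^8e^(−4.1μ) · μ^36e^(−6μ) = μ^44e^(−10.1μ), i.e. Gamma(shape=45, rate=10.1).
The mode of a Gamma(a, b) with a ≥ 1 (shape–rate) is (a−1)/b = 44/10.1 ≈ 4.356.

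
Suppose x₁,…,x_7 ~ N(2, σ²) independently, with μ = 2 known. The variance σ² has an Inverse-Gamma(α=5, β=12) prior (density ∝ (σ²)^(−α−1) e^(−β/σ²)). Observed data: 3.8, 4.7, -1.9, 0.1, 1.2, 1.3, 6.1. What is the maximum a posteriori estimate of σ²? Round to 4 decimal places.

σ̂²_MAP = 3.7521

Sum of squared deviations about the known mean: SS = (3.8−2)² + (4.7−2)² + (-1.9−2)² + (0.1−2)² + (1.2−2)² + (1.3−2)² + (6.1−2)² = 47.29.
The Normal likelihood contributes (σ²)^(−n/2) exp(−SS/(2σ²)), so the posterior is Inverse-Gamma(α + n/2, β + SS/2) = Inverse-Gamma(8.5, 35.645).
The mode of Inverse-Gamma(a, b) is b/(a+1) = 35.645/9.5 ≈ 3.7521.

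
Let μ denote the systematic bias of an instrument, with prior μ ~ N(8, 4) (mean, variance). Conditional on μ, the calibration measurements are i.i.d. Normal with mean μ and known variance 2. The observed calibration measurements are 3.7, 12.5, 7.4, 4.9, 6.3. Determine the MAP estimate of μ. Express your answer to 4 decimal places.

n = 5; x̄ = (3.7 + 12.5 + 7.4 + 4.9 + 6.3)/5 = 34.8/5 = 6.96.
For a Normal prior and Normal likelihood with known variance, the posterior is Normal; its mode equals its mean, the precision-weighted average.
Prior precision 1/σ₀² = 1/4 = 0.25; data precision n/σ² = 5/2 = 2.5.
μ̂ = (0.25·8 + 2.5·6.96) / (0.25 + 2.5) = 19.4/2.75 = 388/55 ≈ 7.0545.

μ̂_MAP = 7.0545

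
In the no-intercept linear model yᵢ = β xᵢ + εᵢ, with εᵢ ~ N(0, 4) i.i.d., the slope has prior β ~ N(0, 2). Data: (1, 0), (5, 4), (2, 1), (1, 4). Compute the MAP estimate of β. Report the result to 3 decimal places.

log p(β | y) = −Σ(yᵢ − βxᵢ)²/(2·4) − β²/(2·2) + const.
Setting the derivative to zero: Σxᵢ(yᵢ − βxᵢ)/4 − β/2 = 0, so β = Σxᵢyᵢ / (Σxᵢ² + σ²/τ²).
Σxᵢyᵢ = 1·0 + 5·4 + 2·1 + 1·4 = 26; Σxᵢ² = 31; σ²/τ² = 2.
β̂_MAP = 26 / (31 + 2) = 26/33 ≈ 0.788.

β̂_MAP = 0.788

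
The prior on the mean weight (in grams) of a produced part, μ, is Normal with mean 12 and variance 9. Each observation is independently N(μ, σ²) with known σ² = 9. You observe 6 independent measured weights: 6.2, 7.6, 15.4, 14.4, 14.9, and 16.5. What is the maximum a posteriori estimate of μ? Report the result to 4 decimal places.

μ̂_MAP = 12.4286

n = 6; x̄ = (6.2 + 7.6 + 15.4 + 14.4 + 14.9 + 16.5)/6 = 75/6 = 12.5.
For a Normal prior and Normal likelihood with known variance, the posterior is Normal; its mode equals its mean, the precision-weighted average.
Prior precision 1/σ₀² = 1/9; data precision n/σ² = 6/9 = 2/3.
μ̂ = ((1/9)·12 + (2/3)·12.5) / (1/9 + 2/3) = (29/3)/(7/9) = 87/7 ≈ 12.4286.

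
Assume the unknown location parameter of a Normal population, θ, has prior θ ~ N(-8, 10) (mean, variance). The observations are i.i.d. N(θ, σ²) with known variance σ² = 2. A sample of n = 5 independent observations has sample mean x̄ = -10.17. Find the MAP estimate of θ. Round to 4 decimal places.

n = 5, x̄ = -10.17.
For a Normal prior and Normal likelihood with known variance, the posterior is Normal; its mode equals its mean, the precision-weighted average.
Prior precision 1/σ₀² = 1/10 = 0.1; data precision n/σ² = 5/2 = 2.5.
θ̂ = (0.1·(-8) + 2.5·(-10.17)) / (0.1 + 2.5) = (-26.225)/2.6 = -1049/104 ≈ -10.0865.

θ̂_MAP = -10.0865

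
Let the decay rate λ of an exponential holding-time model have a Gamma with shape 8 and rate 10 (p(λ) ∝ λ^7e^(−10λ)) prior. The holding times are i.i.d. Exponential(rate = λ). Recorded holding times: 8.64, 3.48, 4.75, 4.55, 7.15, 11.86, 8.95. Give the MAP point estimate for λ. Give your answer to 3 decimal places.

λ̂_MAP = 0.236

The Exponential(rate=λ) likelihood is ∝ λ^n e^(−λΣtᵢ). Here n = 7 and Σtᵢ = 8.64 + 3.48 + 4.75 + 4.55 + 7.15 + 11.86 + 8.95 = 49.38.
Posterior ∝ λ^7e^(−10λ) · λ^7e^(−49.38λ) = λ^14e^(−59.38λ), i.e. Gamma(15, 59.38).
Mode = (a−1)/b = 14/59.38 ≈ 0.236.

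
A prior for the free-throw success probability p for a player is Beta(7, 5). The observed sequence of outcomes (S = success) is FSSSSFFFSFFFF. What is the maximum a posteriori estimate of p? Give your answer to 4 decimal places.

p̂_MAP = 0.4783

Prior: Beta(7, 5).
Data: 5 successes in 13 trials (from the sequence). The binomial likelihood contributes p^5(1−p)^8, so the posterior is Beta(7+5, 5+8) = Beta(12, 13).
For Beta(a, b) with a, b > 1 the mode is (a−1)/(a+b−2) = 11/23 ≈ 0.4783.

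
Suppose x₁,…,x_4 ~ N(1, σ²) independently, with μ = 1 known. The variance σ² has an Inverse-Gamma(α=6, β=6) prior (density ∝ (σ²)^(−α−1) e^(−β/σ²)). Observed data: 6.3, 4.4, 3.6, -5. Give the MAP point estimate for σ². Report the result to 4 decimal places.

σ̂²_MAP = 5.2450

Sum of squared deviations about the known mean: SS = (6.3−1)² + (4.4−1)² + (3.6−1)² + (-5−1)² = 82.41.
The Normal likelihood contributes (σ²)^(−n/2) exp(−SS/(2σ²)), so the posterior is Inverse-Gamma(α + n/2, β + SS/2) = Inverse-Gamma(8, 47.205).
The mode of Inverse-Gamma(a, b) is b/(a+1) = 47.205/9 ≈ 5.2450.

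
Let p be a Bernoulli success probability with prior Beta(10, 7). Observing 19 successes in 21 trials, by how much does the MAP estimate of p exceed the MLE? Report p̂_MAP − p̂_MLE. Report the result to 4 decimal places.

MAP − MLE = -0.1270

Posterior is Beta(29, 9); MAP = (29−1)/(38−2) = 28/36 ≈ 0.77778.
MLE ignores the prior: p̂_MLE = k/n = 19/21 ≈ 0.90476.
Difference = 28/36 − 19/21 = -8/63 ≈ -0.1270.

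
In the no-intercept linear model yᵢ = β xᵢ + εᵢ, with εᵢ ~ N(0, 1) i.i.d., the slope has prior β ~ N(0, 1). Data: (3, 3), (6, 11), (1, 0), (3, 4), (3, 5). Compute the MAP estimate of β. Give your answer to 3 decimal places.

β̂_MAP = 1.569

log p(β | y) = −Σ(yᵢ − βxᵢ)²/(2·1) − β²/(2·1) + const.
Setting the derivative to zero: Σxᵢ(yᵢ − βxᵢ)/1 − β/1 = 0, so β = Σxᵢyᵢ / (Σxᵢ² + σ²/τ²).
Σxᵢyᵢ = 3·3 + 6·11 + 1·0 + 3·4 + 3·5 = 102; Σxᵢ² = 64; σ²/τ² = 1.
β̂_MAP = 102 / (64 + 1) = 102/65 ≈ 1.569.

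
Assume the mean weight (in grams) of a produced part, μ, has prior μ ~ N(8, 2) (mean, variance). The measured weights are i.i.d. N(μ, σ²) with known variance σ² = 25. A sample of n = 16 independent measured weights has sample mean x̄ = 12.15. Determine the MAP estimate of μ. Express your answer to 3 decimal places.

n = 16, x̄ = 12.15.
For a Normal prior and Normal likelihood with known variance, the posterior is Normal; its mode equals its mean, the precision-weighted average.
Prior precision 1/σ₀² = 1/2 = 0.5; data precision n/σ² = 16/25 = 0.64.
μ̂ = (0.5·8 + 0.64·12.15) / (0.5 + 0.64) = 11.776/1.14 = 2944/285 ≈ 10.330.

μ̂_MAP = 10.330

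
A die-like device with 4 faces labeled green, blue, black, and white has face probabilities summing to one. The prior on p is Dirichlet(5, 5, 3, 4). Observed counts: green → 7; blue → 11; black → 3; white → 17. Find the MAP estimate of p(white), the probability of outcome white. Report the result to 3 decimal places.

MAP estimate of p(white) = 0.392

The posterior is Dirichlet(αᵢ + nᵢ) = Dirichlet(12, 16, 6, 21).
For a Dirichlet(a₁,…,a_K) with all aᵢ > 1, the mode has j-th component (aⱼ − 1)/(Σaᵢ − K).
Here Σaᵢ = 55 and K = 4, so p(white) = (21 − 1)/(55 − 4) = 20/51 ≈ 0.392.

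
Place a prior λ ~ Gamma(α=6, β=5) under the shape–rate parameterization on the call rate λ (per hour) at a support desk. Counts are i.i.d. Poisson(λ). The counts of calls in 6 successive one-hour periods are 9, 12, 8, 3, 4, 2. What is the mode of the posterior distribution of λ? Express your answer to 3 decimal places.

Σxᵢ = 9+12+8+3+4+2 = 38, with n = 6.
Posterior ∝ λ^5e^(−5λ) · λ^38e^(−6λ) = λ^43e^(−11λ), i.e. Gamma(shape=44, rate=11).
The mode of a Gamma(a, b) with a ≥ 1 (shape–rate) is (a−1)/b = 43/11 ≈ 3.909.

λ̂_MAP = 3.909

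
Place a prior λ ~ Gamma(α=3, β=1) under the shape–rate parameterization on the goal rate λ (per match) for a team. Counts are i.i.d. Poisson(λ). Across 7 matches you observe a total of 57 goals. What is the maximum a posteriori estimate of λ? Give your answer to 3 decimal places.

λ̂_MAP = 7.375

Σxᵢ = 57, n = 7.
Posterior ∝ λ^2e^(−1λ) · λ^57e^(−7λ) = λ^59e^(−8λ), i.e. Gamma(shape=60, rate=8).
The mode of a Gamma(a, b) with a ≥ 1 (shape–rate) is (a−1)/b = 59/8 ≈ 7.375.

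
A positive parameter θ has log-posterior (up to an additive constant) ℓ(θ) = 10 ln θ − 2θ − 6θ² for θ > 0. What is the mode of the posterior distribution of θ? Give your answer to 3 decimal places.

θ̂_MAP = 0.833

ℓ'(θ) = 10/θ − 2 − 12θ. Setting this to zero and multiplying by θ: 12θ² + 2θ − 10 = 0.
θ = (−2 + √(2² + 4·12·10)) / (2·12) = (−2 + √484) / 24 = (−2 + 22)/24 = 5/6.
ℓ''(θ) = −10/θ² − 12 < 0, confirming a maximum.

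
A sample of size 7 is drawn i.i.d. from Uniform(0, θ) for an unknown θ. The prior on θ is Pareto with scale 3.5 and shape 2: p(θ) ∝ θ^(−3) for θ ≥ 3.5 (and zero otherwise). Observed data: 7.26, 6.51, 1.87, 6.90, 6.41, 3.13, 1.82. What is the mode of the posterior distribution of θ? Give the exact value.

The Uniform(0, θ) likelihood is θ^(−n) for θ ≥ max(xᵢ), zero otherwise. Here max(xᵢ) = 7.26.
Posterior ∝ θ^(−3) · θ^(−7) = θ^(−10) on θ ≥ max(3.5, 7.26) = 7.26.
This density is strictly decreasing in θ, so the posterior mode lies at the lower boundary of the support.

θ̂_MAP = 7.26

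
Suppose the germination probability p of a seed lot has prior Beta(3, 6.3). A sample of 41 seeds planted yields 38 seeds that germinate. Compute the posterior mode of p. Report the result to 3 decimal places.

p̂_MAP = 0.828

Prior: Beta(3, 6.3).
Data: 38 successes in 41 trials. The binomial likelihood contributes p^38(1−p)^3, so the posterior is Beta(3+38, 6.3+3) = Beta(41, 9.3).
For Beta(a, b) with a, b > 1 the mode is (a−1)/(a+b−2) = 40/48.3 ≈ 0.828.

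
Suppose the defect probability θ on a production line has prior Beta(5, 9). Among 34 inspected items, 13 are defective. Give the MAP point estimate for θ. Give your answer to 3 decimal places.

θ̂_MAP = 0.370

Prior: Beta(5, 9).
Data: 13 successes in 34 trials. The binomial likelihood contributes θ^13(1−θ)^21, so the posterior is Beta(5+13, 9+21) = Beta(18, 30).
For Beta(a, b) with a, b > 1 the mode is (a−1)/(a+b−2) = 17/46 ≈ 0.370.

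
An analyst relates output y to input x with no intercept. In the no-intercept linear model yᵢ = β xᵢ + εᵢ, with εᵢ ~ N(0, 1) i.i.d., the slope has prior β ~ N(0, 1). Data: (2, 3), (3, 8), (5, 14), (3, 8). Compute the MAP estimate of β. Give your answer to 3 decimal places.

β̂_MAP = 2.583

log p(β | y) = −Σ(yᵢ − βxᵢ)²/(2·1) − β²/(2·1) + const.
Setting the derivative to zero: Σxᵢ(yᵢ − βxᵢ)/1 − β/1 = 0, so β = Σxᵢyᵢ / (Σxᵢ² + σ²/τ²).
Σxᵢyᵢ = 2·3 + 3·8 + 5·14 + 3·8 = 124; Σxᵢ² = 47; σ²/τ² = 1.
β̂_MAP = 124 / (47 + 1) = 124/48 ≈ 2.583.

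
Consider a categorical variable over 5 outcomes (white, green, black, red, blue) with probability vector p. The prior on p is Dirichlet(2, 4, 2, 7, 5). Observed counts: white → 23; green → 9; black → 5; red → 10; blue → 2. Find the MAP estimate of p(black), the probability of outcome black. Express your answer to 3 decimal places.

The posterior is Dirichlet(αᵢ + nᵢ) = Dirichlet(25, 13, 7, 17, 7).
For a Dirichlet(a₁,…,a_K) with all aᵢ > 1, the mode has j-th component (aⱼ − 1)/(Σaᵢ − K).
Here Σaᵢ = 69 and K = 5, so p(black) = (7 − 1)/(69 − 5) = 6/64 ≈ 0.094.

MAP estimate of p(black) = 0.094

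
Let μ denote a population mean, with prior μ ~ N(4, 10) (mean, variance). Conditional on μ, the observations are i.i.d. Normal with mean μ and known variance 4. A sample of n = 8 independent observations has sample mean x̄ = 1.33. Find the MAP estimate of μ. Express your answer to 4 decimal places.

n = 8, x̄ = 1.33.
For a Normal prior and Normal likelihood with known variance, the posterior is Normal; its mode equals its mean, the precision-weighted average.
Prior precision 1/σ₀² = 1/10 = 0.1; data precision n/σ² = 8/4 = 2.
μ̂ = (0.1·4 + 2·1.33) / (0.1 + 2) = 3.06/2.1 = 51/35 ≈ 1.4571.

μ̂_MAP = 1.4571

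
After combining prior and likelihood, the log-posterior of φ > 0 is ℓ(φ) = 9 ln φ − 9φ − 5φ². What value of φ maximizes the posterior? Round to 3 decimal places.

ℓ'(φ) = 9/φ − 9 − 10φ. Setting this to zero and multiplying by φ: 10φ² + 9φ − 9 = 0.
φ = (−9 + √(9² + 4·10·9)) / (2·10) = (−9 + √441) / 20 = (−9 + 21)/20 = 3/5.
ℓ''(φ) = −9/φ² − 10 < 0, confirming a maximum.

φ̂_MAP = 0.600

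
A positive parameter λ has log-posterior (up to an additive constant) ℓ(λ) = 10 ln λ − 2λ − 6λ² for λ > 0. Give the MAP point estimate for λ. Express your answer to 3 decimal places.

ℓ'(λ) = 10/λ − 2 − 12λ. Setting this to zero and multiplying by λ: 12λ² + 2λ − 10 = 0.
λ = (−2 + √(2² + 4·12·10)) / (2·12) = (−2 + √484) / 24 = (−2 + 22)/24 = 5/6.
ℓ''(λ) = −10/λ² − 12 < 0, confirming a maximum.

λ̂_MAP = 0.833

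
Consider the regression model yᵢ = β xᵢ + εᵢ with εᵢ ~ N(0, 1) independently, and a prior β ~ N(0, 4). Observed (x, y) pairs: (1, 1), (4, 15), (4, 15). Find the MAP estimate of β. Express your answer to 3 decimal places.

log p(β | y) = −Σ(yᵢ − βxᵢ)²/(2·1) − β²/(2·4) + const.
Setting the derivative to zero: Σxᵢ(yᵢ − βxᵢ)/1 − β/4 = 0, so β = Σxᵢyᵢ / (Σxᵢ² + σ²/τ²).
Σxᵢyᵢ = 1·1 + 4·15 + 4·15 = 121; Σxᵢ² = 33; σ²/τ² = 0.25.
β̂_MAP = 121 / (33 + 0.25) = 121/33.25 ≈ 3.639.

β̂_MAP = 3.639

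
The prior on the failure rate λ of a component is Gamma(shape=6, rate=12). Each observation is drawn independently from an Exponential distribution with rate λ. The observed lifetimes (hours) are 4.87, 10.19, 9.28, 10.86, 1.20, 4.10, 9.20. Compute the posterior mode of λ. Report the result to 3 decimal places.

λ̂_MAP = 0.194

The Exponential(rate=λ) likelihood is ∝ λ^n e^(−λΣtᵢ). Here n = 7 and Σtᵢ = 4.87 + 10.19 + 9.28 + 10.86 + 1.20 + 4.10 + 9.20 = 49.70.
Posterior ∝ λ^5e^(−12λ) · λ^7e^(−49.70λ) = λ^12e^(−61.70λ), i.e. Gamma(13, 61.70).
Mode = (a−1)/b = 12/61.70 ≈ 0.194.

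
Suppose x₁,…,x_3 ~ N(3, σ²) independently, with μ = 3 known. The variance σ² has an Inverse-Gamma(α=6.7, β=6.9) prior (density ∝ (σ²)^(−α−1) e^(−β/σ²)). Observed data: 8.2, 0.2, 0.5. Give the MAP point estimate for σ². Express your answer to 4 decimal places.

σ̂²_MAP = 2.9853

Sum of squared deviations about the known mean: SS = (8.2−3)² + (0.2−3)² + (0.5−3)² = 41.13.
The Normal likelihood contributes (σ²)^(−n/2) exp(−SS/(2σ²)), so the posterior is Inverse-Gamma(α + n/2, β + SS/2) = Inverse-Gamma(8.2, 27.465).
The mode of Inverse-Gamma(a, b) is b/(a+1) = 27.465/9.2 ≈ 2.9853.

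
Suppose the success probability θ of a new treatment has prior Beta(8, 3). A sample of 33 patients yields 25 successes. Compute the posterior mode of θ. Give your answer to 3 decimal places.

θ̂_MAP = 0.762

Prior: Beta(8, 3).
Data: 25 successes in 33 trials. The binomial likelihood contributes θ^25(1−θ)^8, so the posterior is Beta(8+25, 3+8) = Beta(33, 11).
For Beta(a, b) with a, b > 1 the mode is (a−1)/(a+b−2) = 32/42 ≈ 0.762.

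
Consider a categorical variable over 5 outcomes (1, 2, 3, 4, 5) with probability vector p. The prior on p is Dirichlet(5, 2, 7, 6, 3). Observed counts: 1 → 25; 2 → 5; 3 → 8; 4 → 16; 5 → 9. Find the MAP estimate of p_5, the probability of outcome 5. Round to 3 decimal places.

The posterior is Dirichlet(αᵢ + nᵢ) = Dirichlet(30, 7, 15, 22, 12).
For a Dirichlet(a₁,…,a_K) with all aᵢ > 1, the mode has j-th component (aⱼ − 1)/(Σaᵢ − K).
Here Σaᵢ = 86 and K = 5, so p_5 = (12 − 1)/(86 − 5) = 11/81 ≈ 0.136.

MAP estimate: 0.136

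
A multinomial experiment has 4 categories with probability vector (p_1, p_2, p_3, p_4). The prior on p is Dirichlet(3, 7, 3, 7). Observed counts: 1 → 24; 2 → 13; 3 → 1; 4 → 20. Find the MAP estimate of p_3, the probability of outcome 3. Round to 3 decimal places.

The posterior is Dirichlet(αᵢ + nᵢ) = Dirichlet(27, 20, 4, 27).
For a Dirichlet(a₁,…,a_K) with all aᵢ > 1, the mode has j-th component (aⱼ − 1)/(Σaᵢ − K).
Here Σaᵢ = 78 and K = 4, so p_3 = (4 − 1)/(78 − 4) = 3/74 ≈ 0.041.

MAP estimate: 0.041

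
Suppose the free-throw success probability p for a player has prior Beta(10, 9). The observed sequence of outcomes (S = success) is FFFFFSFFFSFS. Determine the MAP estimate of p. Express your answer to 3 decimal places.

Prior: Beta(10, 9).
Data: 3 successes in 12 trials (from the sequence). The binomial likelihood contributes p^3(1−p)^9, so the posterior is Beta(10+3, 9+9) = Beta(13, 18).
For Beta(a, b) with a, b > 1 the mode is (a−1)/(a+b−2) = 12/29 ≈ 0.414.

p̂_MAP = 0.414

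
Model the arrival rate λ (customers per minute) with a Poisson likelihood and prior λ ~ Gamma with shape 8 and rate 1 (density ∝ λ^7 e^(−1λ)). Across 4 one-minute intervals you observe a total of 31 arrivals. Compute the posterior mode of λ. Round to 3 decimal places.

Σxᵢ = 31, n = 4.
Posterior ∝ λ^7e^(−1λ) · λ^31e^(−4λ) = λ^38e^(−5λ), i.e. Gamma(shape=39, rate=5).
The mode of a Gamma(a, b) with a ≥ 1 (shape–rate) is (a−1)/b = 38/5 ≈ 7.600.

λ̂_MAP = 7.600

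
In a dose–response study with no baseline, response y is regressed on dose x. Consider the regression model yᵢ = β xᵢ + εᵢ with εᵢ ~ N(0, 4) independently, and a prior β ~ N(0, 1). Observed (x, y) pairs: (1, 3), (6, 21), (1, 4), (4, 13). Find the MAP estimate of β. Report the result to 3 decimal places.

log p(β | y) = −Σ(yᵢ − βxᵢ)²/(2·4) − β²/(2·1) + const.
Setting the derivative to zero: Σxᵢ(yᵢ − βxᵢ)/4 − β/1 = 0, so β = Σxᵢyᵢ / (Σxᵢ² + σ²/τ²).
Σxᵢyᵢ = 1·3 + 6·21 + 1·4 + 4·13 = 185; Σxᵢ² = 54; σ²/τ² = 4.
β̂_MAP = 185 / (54 + 4) = 185/58 ≈ 3.190.

β̂_MAP = 3.190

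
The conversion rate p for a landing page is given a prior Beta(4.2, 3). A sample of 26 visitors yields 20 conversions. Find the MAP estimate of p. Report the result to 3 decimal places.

Prior: Beta(4.2, 3).
Data: 20 successes in 26 trials. The binomial likelihood contributes p^20(1−p)^6, so the posterior is Beta(4.2+20, 3+6) = Beta(24.2, 9).
For Beta(a, b) with a, b > 1 the mode is (a−1)/(a+b−2) = 23.2/31.2 ≈ 0.744.

p̂_MAP = 0.744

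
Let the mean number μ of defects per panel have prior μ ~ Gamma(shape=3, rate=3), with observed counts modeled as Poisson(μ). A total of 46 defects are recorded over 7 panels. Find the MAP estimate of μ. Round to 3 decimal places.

μ̂_MAP = 4.800

Σxᵢ = 46, n = 7.
Posterior ∝ μ^2e^(−3μ) · μ^46e^(−7μ) = μ^48e^(−10μ), i.e. Gamma(shape=49, rate=10).
The mode of a Gamma(a, b) with a ≥ 1 (shape–rate) is (a−1)/b = 48/10 ≈ 4.800.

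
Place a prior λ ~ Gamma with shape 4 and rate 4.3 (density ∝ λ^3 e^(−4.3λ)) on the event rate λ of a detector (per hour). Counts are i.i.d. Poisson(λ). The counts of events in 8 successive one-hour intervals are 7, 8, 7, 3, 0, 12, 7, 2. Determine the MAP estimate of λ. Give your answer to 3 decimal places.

Σxᵢ = 7+8+7+3+0+12+7+2 = 46, with n = 8.
Posterior ∝ λ^3e^(−4.3λ) · λ^46e^(−8λ) = λ^49e^(−12.3λ), i.e. Gamma(shape=50, rate=12.3).
The mode of a Gamma(a, b) with a ≥ 1 (shape–rate) is (a−1)/b = 49/12.3 ≈ 3.984.

λ̂_MAP = 3.984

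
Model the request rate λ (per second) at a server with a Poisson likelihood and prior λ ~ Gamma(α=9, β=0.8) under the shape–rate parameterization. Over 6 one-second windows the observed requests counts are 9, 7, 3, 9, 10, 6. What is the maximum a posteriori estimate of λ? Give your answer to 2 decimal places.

λ̂_MAP = 7.65

Σxᵢ = 9+7+3+9+10+6 = 44, with n = 6.
Posterior ∝ λ^8e^(−0.8λ) · λ^44e^(−6λ) = λ^52e^(−6.8λ), i.e. Gamma(shape=53, rate=6.8).
The mode of a Gamma(a, b) with a ≥ 1 (shape–rate) is (a−1)/b = 52/6.8 ≈ 7.65.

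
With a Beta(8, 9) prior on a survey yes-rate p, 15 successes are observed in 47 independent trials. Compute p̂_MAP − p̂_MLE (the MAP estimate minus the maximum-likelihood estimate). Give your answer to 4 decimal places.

MAP − MLE = 0.0357

Posterior is Beta(23, 41); MAP = (23−1)/(64−2) = 22/62 ≈ 0.35484.
MLE ignores the prior: p̂_MLE = k/n = 15/47 ≈ 0.31915.
Difference = 22/62 − 15/47 = 52/1457 ≈ 0.0357.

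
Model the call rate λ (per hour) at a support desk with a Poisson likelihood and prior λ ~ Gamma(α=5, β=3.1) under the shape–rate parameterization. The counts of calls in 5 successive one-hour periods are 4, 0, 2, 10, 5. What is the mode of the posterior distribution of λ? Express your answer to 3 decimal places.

Σxᵢ = 4+0+2+10+5 = 21, with n = 5.
Posterior ∝ λ^4e^(−3.1λ) · λ^21e^(−5λ) = λ^25e^(−8.1λ), i.e. Gamma(shape=26, rate=8.1).
The mode of a Gamma(a, b) with a ≥ 1 (shape–rate) is (a−1)/b = 25/8.1 ≈ 3.086.

λ̂_MAP = 3.086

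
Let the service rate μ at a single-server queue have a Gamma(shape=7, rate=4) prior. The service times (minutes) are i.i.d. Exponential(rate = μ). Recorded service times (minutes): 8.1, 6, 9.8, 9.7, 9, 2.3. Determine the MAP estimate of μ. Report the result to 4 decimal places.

The Exponential(rate=μ) likelihood is ∝ μ^n e^(−μΣtᵢ). Here n = 6 and Σtᵢ = 8.1 + 6 + 9.8 + 9.7 + 9 + 2.3 = 44.9.
Posterior ∝ μ^6e^(−4μ) · μ^6e^(−44.9μ) = μ^12e^(−48.9μ), i.e. Gamma(13, 48.9).
Mode = (a−1)/b = 12/48.9 ≈ 0.2454.

μ̂_MAP = 0.2454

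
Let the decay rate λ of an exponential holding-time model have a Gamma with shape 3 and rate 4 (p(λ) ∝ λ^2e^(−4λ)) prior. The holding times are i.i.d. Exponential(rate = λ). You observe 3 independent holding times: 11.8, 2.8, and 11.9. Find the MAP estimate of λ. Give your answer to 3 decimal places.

The Exponential(rate=λ) likelihood is ∝ λ^n e^(−λΣtᵢ). Here n = 3 and Σtᵢ = 11.8 + 2.8 + 11.9 = 26.5.
Posterior ∝ λ^2e^(−4λ) · λ^3e^(−26.5λ) = λ^5e^(−30.5λ), i.e. Gamma(6, 30.5).
Mode = (a−1)/b = 5/30.5 ≈ 0.164.

λ̂_MAP = 0.164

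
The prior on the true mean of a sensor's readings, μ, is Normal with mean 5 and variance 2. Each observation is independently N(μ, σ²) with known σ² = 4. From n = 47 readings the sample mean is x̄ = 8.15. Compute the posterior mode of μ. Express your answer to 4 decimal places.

n = 47, x̄ = 8.15.
For a Normal prior and Normal likelihood with known variance, the posterior is Normal; its mode equals its mean, the precision-weighted average.
Prior precision 1/σ₀² = 1/2 = 0.5; data precision n/σ² = 47/4 = 11.75.
μ̂ = (0.5·5 + 11.75·8.15) / (0.5 + 11.75) = 98.2625/12.25 = 1123/140 ≈ 8.0214.

μ̂_MAP = 8.0214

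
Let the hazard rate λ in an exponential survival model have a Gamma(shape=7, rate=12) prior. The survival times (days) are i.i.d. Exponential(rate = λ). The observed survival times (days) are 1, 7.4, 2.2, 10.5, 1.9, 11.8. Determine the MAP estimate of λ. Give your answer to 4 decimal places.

The Exponential(rate=λ) likelihood is ∝ λ^n e^(−λΣtᵢ). Here n = 6 and Σtᵢ = 1 + 7.4 + 2.2 + 10.5 + 1.9 + 11.8 = 34.8.
Posterior ∝ λ^6e^(−12λ) · λ^6e^(−34.8λ) = λ^12e^(−46.8λ), i.e. Gamma(13, 46.8).
Mode = (a−1)/b = 12/46.8 ≈ 0.2564.

λ̂_MAP = 0.2564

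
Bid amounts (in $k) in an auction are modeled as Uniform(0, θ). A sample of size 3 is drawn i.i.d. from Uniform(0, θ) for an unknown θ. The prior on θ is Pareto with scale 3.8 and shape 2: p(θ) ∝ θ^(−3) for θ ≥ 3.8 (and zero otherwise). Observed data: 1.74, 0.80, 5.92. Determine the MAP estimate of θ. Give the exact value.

The Uniform(0, θ) likelihood is θ^(−n) for θ ≥ max(xᵢ), zero otherwise. Here max(xᵢ) = 5.92.
Posterior ∝ θ^(−3) · θ^(−3) = θ^(−6) on θ ≥ max(3.8, 5.92) = 5.92.
This density is strictly decreasing in θ, so the posterior mode lies at the lower boundary of the support.

θ̂_MAP = 5.92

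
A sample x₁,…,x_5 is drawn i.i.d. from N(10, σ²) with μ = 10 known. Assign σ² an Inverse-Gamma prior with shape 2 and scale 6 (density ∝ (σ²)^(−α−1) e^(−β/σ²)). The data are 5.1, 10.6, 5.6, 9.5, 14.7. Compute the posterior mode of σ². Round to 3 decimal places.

σ̂²_MAP = 7.097

Sum of squared deviations about the known mean: SS = (5.1−10)² + (10.6−10)² + (5.6−10)² + (9.5−10)² + (14.7−10)² = 66.07.
The Normal likelihood contributes (σ²)^(−n/2) exp(−SS/(2σ²)), so the posterior is Inverse-Gamma(α + n/2, β + SS/2) = Inverse-Gamma(4.5, 39.035).
The mode of Inverse-Gamma(a, b) is b/(a+1) = 39.035/5.5 ≈ 7.097.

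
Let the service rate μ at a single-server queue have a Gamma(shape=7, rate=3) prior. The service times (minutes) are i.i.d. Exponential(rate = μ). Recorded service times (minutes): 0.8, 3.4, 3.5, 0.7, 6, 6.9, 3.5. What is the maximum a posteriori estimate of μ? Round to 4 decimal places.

μ̂_MAP = 0.4676

The Exponential(rate=μ) likelihood is ∝ μ^n e^(−μΣtᵢ). Here n = 7 and Σtᵢ = 0.8 + 3.4 + 3.5 + 0.7 + 6 + 6.9 + 3.5 = 24.8.
Posterior ∝ μ^6e^(−3μ) · μ^7e^(−24.8μ) = μ^13e^(−27.8μ), i.e. Gamma(14, 27.8).
Mode = (a−1)/b = 13/27.8 ≈ 0.4676.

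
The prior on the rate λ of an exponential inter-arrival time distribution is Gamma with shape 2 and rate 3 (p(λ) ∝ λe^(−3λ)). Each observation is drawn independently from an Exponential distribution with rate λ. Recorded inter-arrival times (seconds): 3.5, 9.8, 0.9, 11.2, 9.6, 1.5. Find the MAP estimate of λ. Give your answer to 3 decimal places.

The Exponential(rate=λ) likelihood is ∝ λ^n e^(−λΣtᵢ). Here n = 6 and Σtᵢ = 3.5 + 9.8 + 0.9 + 11.2 + 9.6 + 1.5 = 36.5.
Posterior ∝ λe^(−3λ) · λ^6e^(−36.5λ) = λ^7e^(−39.5λ), i.e. Gamma(8, 39.5).
Mode = (a−1)/b = 7/39.5 ≈ 0.177.

λ̂_MAP = 0.177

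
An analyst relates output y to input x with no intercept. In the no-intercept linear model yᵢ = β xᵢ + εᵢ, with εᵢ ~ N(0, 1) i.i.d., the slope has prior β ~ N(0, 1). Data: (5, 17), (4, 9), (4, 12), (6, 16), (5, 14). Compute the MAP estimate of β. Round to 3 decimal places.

log p(β | y) = −Σ(yᵢ − βxᵢ)²/(2·1) − β²/(2·1) + const.
Setting the derivative to zero: Σxᵢ(yᵢ − βxᵢ)/1 − β/1 = 0, so β = Σxᵢyᵢ / (Σxᵢ² + σ²/τ²).
Σxᵢyᵢ = 5·17 + 4·9 + 4·12 + 6·16 + 5·14 = 335; Σxᵢ² = 118; σ²/τ² = 1.
β̂_MAP = 335 / (118 + 1) = 335/119 ≈ 2.815.

β̂_MAP = 2.815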